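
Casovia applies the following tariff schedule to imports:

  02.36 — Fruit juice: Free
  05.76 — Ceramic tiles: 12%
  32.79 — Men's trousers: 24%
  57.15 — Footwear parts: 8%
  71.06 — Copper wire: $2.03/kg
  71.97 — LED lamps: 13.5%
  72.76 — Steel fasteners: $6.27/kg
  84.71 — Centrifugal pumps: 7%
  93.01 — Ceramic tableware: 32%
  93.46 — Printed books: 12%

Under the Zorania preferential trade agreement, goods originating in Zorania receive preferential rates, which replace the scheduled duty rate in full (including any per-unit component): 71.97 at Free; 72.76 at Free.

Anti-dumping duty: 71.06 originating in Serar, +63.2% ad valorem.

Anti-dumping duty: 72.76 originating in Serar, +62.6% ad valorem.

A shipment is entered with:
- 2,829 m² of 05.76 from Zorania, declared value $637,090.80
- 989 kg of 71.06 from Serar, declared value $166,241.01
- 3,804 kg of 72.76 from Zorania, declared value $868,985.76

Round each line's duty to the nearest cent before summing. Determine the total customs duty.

Line 1 (05.76, Zorania, 2,829 m², $637,090.80):
Base rate for 05.76 is 12%.
Origin Zorania is the FTA partner but 05.76 is not on the preference list; base rate stands.
Duty = $637,090.80 × 12% = $76,450.90.
Line 2 (71.06, Serar, 989 kg, $166,241.01):
Base rate for 71.06 is $2.03/kg.
Additional duty on 71.06 from Serar: +63.2% ad valorem. Applied ad valorem rate = 63.2%.
Duty = $166,241.01 × 63.2% + 989 × $2.03 = $107,071.99.
Line 3 (72.76, Zorania, 3,804 kg, $868,985.76):
Base rate for 72.76 is $6.27/kg.
Origin Zorania qualifies under the Casovia–Zorania agreement and 72.76 is covered: preferential rate Free applies instead.
The additional-duty order on 72.76 targets Serar, not Zorania; it does not apply.
Duty = $868,985.76 × 0% = $0.00.
Total = $76,450.90 + $107,071.99 + $0.00 = $183,522.89.

$183,522.89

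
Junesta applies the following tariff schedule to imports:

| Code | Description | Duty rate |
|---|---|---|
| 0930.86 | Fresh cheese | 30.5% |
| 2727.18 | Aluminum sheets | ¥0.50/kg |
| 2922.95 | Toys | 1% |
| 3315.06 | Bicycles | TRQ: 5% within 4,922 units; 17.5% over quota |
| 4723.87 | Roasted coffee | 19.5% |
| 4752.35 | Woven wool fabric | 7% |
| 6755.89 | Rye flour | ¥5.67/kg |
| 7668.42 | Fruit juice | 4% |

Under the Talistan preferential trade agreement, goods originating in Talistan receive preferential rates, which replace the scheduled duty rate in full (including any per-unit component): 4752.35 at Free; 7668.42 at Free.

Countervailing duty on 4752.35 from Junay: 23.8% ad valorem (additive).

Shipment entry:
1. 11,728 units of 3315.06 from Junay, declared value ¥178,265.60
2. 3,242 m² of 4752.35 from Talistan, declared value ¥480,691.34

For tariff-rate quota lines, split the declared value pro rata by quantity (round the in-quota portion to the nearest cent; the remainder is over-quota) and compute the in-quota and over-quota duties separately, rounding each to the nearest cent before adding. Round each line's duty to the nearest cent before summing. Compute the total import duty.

Line 1 (3315.06, Junay, 11,728 units, ¥178,265.60):
Code 3315.06 is under a tariff-rate quota (threshold 4,922 units). In-quota: 4,922 units at 5%; over-quota: 6,806 units at 17.5%.
Pro-rata value split: in-quota = ¥178,265.60 × 4,922/11,728 = ¥74,814.40; over-quota = ¥178,265.60 − ¥74,814.40 = ¥103,451.20.
In-quota duty = ¥74,814.40 × 5% = ¥3,740.72. Over-quota duty = ¥103,451.20 × 17.5% = ¥18,103.96.
Line duty = ¥3,740.72 + ¥18,103.96 = ¥21,844.68.
Line 2 (4752.35, Talistan, 3,242 m², ¥480,691.34):
Base rate for 4752.35 is 7%.
Origin Talistan qualifies under the Junesta–Talistan agreement and 4752.35 is covered: preferential rate Free applies instead.
The additional-duty order on 4752.35 targets Junay, not Talistan; it does not apply.
Duty = ¥480,691.34 × 0% = ¥0.00.
Total = ¥21,844.68 + ¥0.00 = ¥21,844.68.

¥21,844.68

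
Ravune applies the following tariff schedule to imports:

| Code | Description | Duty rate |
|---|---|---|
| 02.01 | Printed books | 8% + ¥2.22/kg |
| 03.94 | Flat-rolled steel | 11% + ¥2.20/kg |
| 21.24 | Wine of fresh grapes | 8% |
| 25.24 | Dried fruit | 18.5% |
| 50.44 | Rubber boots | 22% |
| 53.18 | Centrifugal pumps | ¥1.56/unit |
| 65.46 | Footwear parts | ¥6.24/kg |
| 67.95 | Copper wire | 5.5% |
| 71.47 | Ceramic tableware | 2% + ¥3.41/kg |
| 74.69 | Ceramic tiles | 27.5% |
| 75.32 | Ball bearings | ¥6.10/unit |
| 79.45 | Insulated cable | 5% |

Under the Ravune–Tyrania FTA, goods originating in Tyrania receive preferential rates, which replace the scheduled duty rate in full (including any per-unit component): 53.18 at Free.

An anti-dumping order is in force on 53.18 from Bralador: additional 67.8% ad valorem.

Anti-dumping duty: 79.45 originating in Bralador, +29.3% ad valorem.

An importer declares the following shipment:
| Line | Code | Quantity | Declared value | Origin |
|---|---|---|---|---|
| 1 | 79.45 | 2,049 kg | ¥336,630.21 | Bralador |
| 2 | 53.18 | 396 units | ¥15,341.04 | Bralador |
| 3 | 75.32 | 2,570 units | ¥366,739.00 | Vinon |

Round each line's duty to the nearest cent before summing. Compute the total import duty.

Line 1 (79.45, Bralador, 2,049 kg, ¥336,630.21):
Base rate for 79.45 is 5%.
Additional duty on 79.45 from Bralador: +29.3%. Applied ad valorem rate: 5% + 29.3% = 34.3%.
Duty = ¥336,630.21 × 34.3% = ¥115,464.16.
Line 2 (53.18, Bralador, 396 units, ¥15,341.04):
Base rate for 53.18 is ¥1.56/unit.
53.18 has an FTA preferential rate, but origin Bralador is not Tyrania; base rate stands.
Additional duty on 53.18 from Bralador: +67.8% ad valorem. Applied ad valorem rate = 67.8%.
Duty = ¥15,341.04 × 67.8% + 396 × ¥1.56 = ¥11,018.99.
Line 3 (75.32, Vinon, 2,570 units, ¥366,739.00):
Base rate for 75.32 is ¥6.10/unit.
Duty = 2,570 × ¥6.10 = ¥15,677.00.
Total = ¥115,464.16 + ¥11,018.99 + ¥15,677.00 = ¥142,160.15.

¥142,160.15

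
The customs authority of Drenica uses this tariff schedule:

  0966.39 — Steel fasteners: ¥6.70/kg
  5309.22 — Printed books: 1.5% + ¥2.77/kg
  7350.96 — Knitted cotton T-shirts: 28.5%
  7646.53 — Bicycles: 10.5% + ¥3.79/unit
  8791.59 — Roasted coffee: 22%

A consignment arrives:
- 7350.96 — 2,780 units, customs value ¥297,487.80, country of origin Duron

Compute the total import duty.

¥84,784.02

Line 1 (7350.96, Duron, 2,780 units, ¥297,487.80):
Base rate for 7350.96 is 28.5%.
Duty = ¥297,487.80 × 28.5% = ¥84,784.02.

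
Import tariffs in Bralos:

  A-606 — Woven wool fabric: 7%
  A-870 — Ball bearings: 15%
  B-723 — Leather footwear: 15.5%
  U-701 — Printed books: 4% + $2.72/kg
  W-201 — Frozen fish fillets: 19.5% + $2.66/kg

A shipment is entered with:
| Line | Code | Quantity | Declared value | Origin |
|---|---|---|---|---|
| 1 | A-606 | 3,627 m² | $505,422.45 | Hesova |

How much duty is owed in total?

$35,379.57

Line 1 (A-606, Hesova, 3,627 m², $505,422.45):
Base rate for A-606 is 7%.
Duty = $505,422.45 × 7% = $35,379.57.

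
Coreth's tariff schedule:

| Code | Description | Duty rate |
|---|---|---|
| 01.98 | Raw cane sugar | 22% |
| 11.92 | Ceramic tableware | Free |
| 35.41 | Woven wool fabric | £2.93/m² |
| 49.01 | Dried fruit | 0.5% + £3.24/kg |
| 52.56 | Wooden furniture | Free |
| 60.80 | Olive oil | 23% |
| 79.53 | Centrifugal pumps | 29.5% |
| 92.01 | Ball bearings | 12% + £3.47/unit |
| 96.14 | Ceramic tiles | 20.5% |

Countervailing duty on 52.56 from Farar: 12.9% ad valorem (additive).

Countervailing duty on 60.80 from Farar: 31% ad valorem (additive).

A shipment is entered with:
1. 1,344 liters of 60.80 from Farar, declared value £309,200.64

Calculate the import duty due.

£166,968.35

Line 1 (60.80, Farar, 1,344 liters, £309,200.64):
Base rate for 60.80 is 23%.
Additional duty on 60.80 from Farar: +31%. Applied ad valorem rate: 23% + 31% = 54%.
Duty = £309,200.64 × 54% = £166,968.35.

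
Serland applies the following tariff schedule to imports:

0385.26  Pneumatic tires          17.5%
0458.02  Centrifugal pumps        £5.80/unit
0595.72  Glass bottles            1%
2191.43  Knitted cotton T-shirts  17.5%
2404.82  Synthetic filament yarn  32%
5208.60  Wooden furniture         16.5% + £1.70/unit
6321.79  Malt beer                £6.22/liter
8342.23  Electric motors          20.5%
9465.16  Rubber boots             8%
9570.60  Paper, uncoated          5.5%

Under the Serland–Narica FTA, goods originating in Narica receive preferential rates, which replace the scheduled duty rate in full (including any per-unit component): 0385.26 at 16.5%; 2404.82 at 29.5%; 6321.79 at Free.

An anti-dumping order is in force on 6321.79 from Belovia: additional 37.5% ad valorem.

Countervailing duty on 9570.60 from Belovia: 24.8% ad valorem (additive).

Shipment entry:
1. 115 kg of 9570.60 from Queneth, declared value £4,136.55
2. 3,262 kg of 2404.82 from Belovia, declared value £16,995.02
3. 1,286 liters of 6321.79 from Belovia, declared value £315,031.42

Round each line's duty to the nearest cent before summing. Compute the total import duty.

£131,801.62

Line 1 (9570.60, Queneth, 115 kg, £4,136.55):
Base rate for 9570.60 is 5.5%.
The additional-duty order on 9570.60 targets Belovia, not Queneth; it does not apply.
Duty = £4,136.55 × 5.5% = £227.51.
Line 2 (2404.82, Belovia, 3,262 kg, £16,995.02):
Base rate for 2404.82 is 32%.
2404.82 has an FTA preferential rate, but origin Belovia is not Narica; base rate stands.
Duty = £16,995.02 × 32% = £5,438.41.
Line 3 (6321.79, Belovia, 1,286 liters, £315,031.42):
Base rate for 6321.79 is £6.22/liter.
6321.79 has an FTA preferential rate, but origin Belovia is not Narica; base rate stands.
Additional duty on 6321.79 from Belovia: +37.5% ad valorem. Applied ad valorem rate = 37.5%.
Duty = £315,031.42 × 37.5% + 1,286 × £6.22 = £126,135.70.
Total = £227.51 + £5,438.41 + £126,135.70 = £131,801.62.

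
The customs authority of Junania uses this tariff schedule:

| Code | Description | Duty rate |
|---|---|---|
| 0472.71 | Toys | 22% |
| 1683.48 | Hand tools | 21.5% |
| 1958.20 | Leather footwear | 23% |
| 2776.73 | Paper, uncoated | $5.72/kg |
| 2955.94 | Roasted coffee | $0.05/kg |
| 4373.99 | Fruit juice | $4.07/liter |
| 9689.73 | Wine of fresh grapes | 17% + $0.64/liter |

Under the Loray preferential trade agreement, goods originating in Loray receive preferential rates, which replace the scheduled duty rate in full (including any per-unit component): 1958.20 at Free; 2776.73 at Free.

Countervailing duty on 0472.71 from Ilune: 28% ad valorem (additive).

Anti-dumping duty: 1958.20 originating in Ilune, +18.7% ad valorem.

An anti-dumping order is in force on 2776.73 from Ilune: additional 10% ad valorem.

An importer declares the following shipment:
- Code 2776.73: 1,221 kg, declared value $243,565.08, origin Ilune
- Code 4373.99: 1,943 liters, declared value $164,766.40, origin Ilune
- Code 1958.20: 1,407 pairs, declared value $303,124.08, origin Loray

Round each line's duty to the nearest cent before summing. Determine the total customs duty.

$39,248.64

Line 1 (2776.73, Ilune, 1,221 kg, $243,565.08):
Base rate for 2776.73 is $5.72/kg.
2776.73 has an FTA preferential rate, but origin Ilune is not Loray; base rate stands.
Additional duty on 2776.73 from Ilune: +10% ad valorem. Applied ad valorem rate = 10%.
Duty = $243,565.08 × 10% + 1,221 × $5.72 = $31,340.63.
Line 2 (4373.99, Ilune, 1,943 liters, $164,766.40):
Base rate for 4373.99 is $4.07/liter.
Duty = 1,943 × $4.07 = $7,908.01.
Line 3 (1958.20, Loray, 1,407 pairs, $303,124.08):
Base rate for 1958.20 is 23%.
Origin Loray qualifies under the Junania–Loray agreement and 1958.20 is covered: preferential rate Free applies instead.
The additional-duty order on 1958.20 targets Ilune, not Loray; it does not apply.
Duty = $303,124.08 × 0% = $0.00.
Total = $31,340.63 + $7,908.01 + $0.00 = $39,248.64.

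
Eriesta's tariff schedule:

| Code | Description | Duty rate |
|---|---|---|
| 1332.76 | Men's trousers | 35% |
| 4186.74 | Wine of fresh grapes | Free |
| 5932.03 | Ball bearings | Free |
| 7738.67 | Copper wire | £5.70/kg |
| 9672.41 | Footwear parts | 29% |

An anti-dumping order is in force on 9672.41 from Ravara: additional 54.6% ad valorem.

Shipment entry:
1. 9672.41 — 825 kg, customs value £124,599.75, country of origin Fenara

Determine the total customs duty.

£36,133.93

Line 1 (9672.41, Fenara, 825 kg, £124,599.75):
Base rate for 9672.41 is 29%.
The additional-duty order on 9672.41 targets Ravara, not Fenara; it does not apply.
Duty = £124,599.75 × 29% = £36,133.93.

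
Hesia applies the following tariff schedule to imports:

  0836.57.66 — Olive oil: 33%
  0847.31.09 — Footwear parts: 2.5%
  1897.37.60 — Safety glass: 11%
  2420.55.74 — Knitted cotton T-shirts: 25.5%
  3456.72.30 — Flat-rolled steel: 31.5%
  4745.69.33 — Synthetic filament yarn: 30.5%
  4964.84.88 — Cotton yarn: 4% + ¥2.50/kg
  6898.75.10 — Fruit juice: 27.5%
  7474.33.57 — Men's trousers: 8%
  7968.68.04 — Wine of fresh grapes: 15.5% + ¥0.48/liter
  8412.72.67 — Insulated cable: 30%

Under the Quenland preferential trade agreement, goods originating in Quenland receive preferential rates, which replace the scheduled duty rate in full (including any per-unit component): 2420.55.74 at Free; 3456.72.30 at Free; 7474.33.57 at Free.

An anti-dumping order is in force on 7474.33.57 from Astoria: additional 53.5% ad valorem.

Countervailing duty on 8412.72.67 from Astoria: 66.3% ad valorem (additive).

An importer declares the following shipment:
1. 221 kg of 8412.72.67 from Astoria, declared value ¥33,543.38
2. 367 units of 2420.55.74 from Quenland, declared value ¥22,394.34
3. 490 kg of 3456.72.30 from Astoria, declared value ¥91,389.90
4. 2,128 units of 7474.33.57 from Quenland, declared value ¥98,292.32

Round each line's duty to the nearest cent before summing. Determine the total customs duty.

¥61,090.09

Line 1 (8412.72.67, Astoria, 221 kg, ¥33,543.38):
Base rate for 8412.72.67 is 30%.
Additional duty on 8412.72.67 from Astoria: +66.3%. Applied ad valorem rate: 30% + 66.3% = 96.3%.
Duty = ¥33,543.38 × 96.3% = ¥32,302.27.
Line 2 (2420.55.74, Quenland, 367 units, ¥22,394.34):
Base rate for 2420.55.74 is 25.5%.
Origin Quenland qualifies under the Hesia–Quenland agreement and 2420.55.74 is covered: preferential rate Free applies instead.
Duty = ¥22,394.34 × 0% = ¥0.00.
Line 3 (3456.72.30, Astoria, 490 kg, ¥91,389.90):
Base rate for 3456.72.30 is 31.5%.
3456.72.30 has an FTA preferential rate, but origin Astoria is not Quenland; base rate stands.
Duty = ¥91,389.90 × 31.5% = ¥28,787.82.
Line 4 (7474.33.57, Quenland, 2,128 units, ¥98,292.32):
Base rate for 7474.33.57 is 8%.
Origin Quenland qualifies under the Hesia–Quenland agreement and 7474.33.57 is covered: preferential rate Free applies instead.
The additional-duty order on 7474.33.57 targets Astoria, not Quenland; it does not apply.
Duty = ¥98,292.32 × 0% = ¥0.00.
Total = ¥32,302.27 + ¥0.00 + ¥28,787.82 + ¥0.00 = ¥61,090.09.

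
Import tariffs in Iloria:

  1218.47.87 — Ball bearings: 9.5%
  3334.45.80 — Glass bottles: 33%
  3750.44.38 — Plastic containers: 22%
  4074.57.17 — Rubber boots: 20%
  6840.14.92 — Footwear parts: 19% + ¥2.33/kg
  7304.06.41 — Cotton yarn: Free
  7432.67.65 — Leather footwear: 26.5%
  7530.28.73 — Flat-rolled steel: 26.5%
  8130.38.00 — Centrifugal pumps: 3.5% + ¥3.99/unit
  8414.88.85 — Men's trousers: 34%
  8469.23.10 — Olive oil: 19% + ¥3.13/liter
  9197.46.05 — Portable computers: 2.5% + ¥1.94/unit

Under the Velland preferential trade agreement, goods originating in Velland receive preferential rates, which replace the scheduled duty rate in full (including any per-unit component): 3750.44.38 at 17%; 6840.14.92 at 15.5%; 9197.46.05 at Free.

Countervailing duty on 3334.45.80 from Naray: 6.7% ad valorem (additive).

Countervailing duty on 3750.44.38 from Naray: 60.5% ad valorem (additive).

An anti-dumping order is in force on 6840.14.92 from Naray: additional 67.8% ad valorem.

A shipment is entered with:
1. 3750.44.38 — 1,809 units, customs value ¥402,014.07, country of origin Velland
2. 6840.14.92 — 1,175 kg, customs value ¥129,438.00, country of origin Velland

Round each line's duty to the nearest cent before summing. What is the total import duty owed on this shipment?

Line 1 (3750.44.38, Velland, 1,809 units, ¥402,014.07):
Base rate for 3750.44.38 is 22%.
Origin Velland qualifies under the Iloria–Velland agreement and 3750.44.38 is covered: preferential rate 17% applies instead.
The additional-duty order on 3750.44.38 targets Naray, not Velland; it does not apply.
Duty = ¥402,014.07 × 17% = ¥68,342.39.
Line 2 (6840.14.92, Velland, 1,175 kg, ¥129,438.00):
Base rate for 6840.14.92 is 19% + ¥2.33/kg.
Origin Velland qualifies under the Iloria–Velland agreement and 6840.14.92 is covered: preferential rate 15.5% applies instead.
The additional-duty order on 6840.14.92 targets Naray, not Velland; it does not apply.
Duty = ¥129,438.00 × 15.5% = ¥20,062.89.
Total = ¥68,342.39 + ¥20,062.89 = ¥88,405.28.

¥88,405.28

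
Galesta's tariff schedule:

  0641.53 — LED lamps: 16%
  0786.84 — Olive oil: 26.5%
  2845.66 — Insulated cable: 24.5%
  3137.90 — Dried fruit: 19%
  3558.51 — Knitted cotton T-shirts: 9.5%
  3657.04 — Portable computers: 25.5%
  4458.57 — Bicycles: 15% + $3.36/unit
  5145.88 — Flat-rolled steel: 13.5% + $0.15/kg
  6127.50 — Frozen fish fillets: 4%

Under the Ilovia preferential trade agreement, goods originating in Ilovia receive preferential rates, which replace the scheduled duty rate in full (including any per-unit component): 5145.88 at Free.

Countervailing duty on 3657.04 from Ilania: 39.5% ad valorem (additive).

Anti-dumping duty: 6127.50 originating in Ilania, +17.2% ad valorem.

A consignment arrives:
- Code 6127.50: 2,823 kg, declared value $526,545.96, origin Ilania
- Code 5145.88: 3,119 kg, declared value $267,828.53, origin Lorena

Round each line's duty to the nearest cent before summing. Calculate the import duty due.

Line 1 (6127.50, Ilania, 2,823 kg, $526,545.96):
Base rate for 6127.50 is 4%.
Additional duty on 6127.50 from Ilania: +17.2%. Applied ad valorem rate: 4% + 17.2% = 21.2%.
Duty = $526,545.96 × 21.2% = $111,627.74.
Line 2 (5145.88, Lorena, 3,119 kg, $267,828.53):
Base rate for 5145.88 is 13.5% + $0.15/kg.
5145.88 has an FTA preferential rate, but origin Lorena is not Ilovia; base rate stands.
Duty = $267,828.53 × 13.5% + 3,119 × $0.15 = $36,624.70.
Total = $111,627.74 + $36,624.70 = $148,252.44.

$148,252.44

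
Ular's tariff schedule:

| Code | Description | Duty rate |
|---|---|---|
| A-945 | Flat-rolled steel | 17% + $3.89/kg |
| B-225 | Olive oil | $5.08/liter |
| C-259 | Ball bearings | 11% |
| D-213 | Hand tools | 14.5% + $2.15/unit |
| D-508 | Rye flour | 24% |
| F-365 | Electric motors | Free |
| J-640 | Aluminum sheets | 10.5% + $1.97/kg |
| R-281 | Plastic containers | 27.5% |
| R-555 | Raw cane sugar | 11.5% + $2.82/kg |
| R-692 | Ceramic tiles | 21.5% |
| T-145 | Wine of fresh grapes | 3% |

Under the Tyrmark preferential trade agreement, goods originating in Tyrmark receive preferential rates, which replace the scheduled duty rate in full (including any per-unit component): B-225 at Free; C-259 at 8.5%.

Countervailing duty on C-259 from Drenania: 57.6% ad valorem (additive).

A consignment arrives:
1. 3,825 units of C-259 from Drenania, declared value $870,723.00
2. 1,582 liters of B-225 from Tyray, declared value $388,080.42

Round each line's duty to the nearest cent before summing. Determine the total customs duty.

Line 1 (C-259, Drenania, 3,825 units, $870,723.00):
Base rate for C-259 is 11%.
C-259 has an FTA preferential rate, but origin Drenania is not Tyrmark; base rate stands.
Additional duty on C-259 from Drenania: +57.6%. Applied ad valorem rate: 11% + 57.6% = 68.6%.
Duty = $870,723.00 × 68.6% = $597,315.98.
Line 2 (B-225, Tyray, 1,582 liters, $388,080.42):
Base rate for B-225 is $5.08/liter.
B-225 has an FTA preferential rate, but origin Tyray is not Tyrmark; base rate stands.
Duty = 1,582 × $5.08 = $8,036.56.
Total = $597,315.98 + $8,036.56 = $605,352.54.

$605,352.54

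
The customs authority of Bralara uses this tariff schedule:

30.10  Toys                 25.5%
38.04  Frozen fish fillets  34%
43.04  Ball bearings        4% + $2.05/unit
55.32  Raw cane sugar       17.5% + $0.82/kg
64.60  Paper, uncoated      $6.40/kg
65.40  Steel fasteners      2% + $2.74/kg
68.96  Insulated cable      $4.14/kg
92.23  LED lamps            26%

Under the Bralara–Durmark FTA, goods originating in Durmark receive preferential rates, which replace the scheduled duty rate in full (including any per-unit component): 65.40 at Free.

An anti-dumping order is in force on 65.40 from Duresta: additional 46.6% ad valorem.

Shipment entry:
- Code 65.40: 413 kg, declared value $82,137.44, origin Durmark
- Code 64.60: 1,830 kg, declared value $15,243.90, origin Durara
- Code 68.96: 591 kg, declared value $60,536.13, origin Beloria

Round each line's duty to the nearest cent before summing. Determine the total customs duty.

Line 1 (65.40, Durmark, 413 kg, $82,137.44):
Base rate for 65.40 is 2% + $2.74/kg.
Origin Durmark qualifies under the Bralara–Durmark agreement and 65.40 is covered: preferential rate Free applies instead.
The additional-duty order on 65.40 targets Duresta, not Durmark; it does not apply.
Duty = $82,137.44 × 0% = $0.00.
Line 2 (64.60, Durara, 1,830 kg, $15,243.90):
Base rate for 64.60 is $6.40/kg.
Duty = 1,830 × $6.40 = $11,712.00.
Line 3 (68.96, Beloria, 591 kg, $60,536.13):
Base rate for 68.96 is $4.14/kg.
Duty = 591 × $4.14 = $2,446.74.
Total = $0.00 + $11,712.00 + $2,446.74 = $14,158.74.

$14,158.74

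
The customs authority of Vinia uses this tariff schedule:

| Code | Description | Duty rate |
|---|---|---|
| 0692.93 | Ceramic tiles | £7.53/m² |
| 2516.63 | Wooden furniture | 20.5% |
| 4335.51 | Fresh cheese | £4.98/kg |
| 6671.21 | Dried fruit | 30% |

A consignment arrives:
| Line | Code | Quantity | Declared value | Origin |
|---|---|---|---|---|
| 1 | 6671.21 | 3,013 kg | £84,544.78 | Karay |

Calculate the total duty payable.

£25,363.43

Line 1 (6671.21, Karay, 3,013 kg, £84,544.78):
Base rate for 6671.21 is 30%.
Duty = £84,544.78 × 30% = £25,363.43.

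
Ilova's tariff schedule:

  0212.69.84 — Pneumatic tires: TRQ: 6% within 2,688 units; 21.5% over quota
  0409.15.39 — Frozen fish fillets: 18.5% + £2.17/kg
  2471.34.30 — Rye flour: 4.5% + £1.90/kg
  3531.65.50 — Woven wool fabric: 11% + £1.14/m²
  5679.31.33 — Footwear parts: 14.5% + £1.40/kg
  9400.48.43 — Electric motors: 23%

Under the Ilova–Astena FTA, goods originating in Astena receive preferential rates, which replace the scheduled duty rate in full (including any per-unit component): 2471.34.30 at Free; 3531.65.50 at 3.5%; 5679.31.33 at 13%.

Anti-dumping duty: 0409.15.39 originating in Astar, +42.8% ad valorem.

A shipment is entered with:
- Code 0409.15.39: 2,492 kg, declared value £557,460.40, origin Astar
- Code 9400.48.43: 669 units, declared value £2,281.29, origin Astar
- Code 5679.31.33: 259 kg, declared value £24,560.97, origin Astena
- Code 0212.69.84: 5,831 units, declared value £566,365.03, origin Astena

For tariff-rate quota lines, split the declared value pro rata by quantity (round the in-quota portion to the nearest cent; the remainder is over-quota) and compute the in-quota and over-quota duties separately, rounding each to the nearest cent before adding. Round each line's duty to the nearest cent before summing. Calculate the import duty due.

£432,148.74

Line 1 (0409.15.39, Astar, 2,492 kg, £557,460.40):
Base rate for 0409.15.39 is 18.5% + £2.17/kg.
Additional duty on 0409.15.39 from Astar: +42.8%. Applied ad valorem rate: 18.5% + 42.8% = 61.3%.
Duty = £557,460.40 × 61.3% + 2,492 × £2.17 = £347,130.87.
Line 2 (9400.48.43, Astar, 669 units, £2,281.29):
Base rate for 9400.48.43 is 23%.
Duty = £2,281.29 × 23% = £524.70.
Line 3 (5679.31.33, Astena, 259 kg, £24,560.97):
Base rate for 5679.31.33 is 14.5% + £1.40/kg.
Origin Astena qualifies under the Ilova–Astena agreement and 5679.31.33 is covered: preferential rate 13% applies instead.
Duty = £24,560.97 × 13% = £3,192.93.
Line 4 (0212.69.84, Astena, 5,831 units, £566,365.03):
Code 0212.69.84 is under a tariff-rate quota (threshold 2,688 units). In-quota: 2,688 units at 6%; over-quota: 3,143 units at 21.5%.
Pro-rata value split: in-quota = £566,365.03 × 2,688/5,831 = £261,085.44; over-quota = £566,365.03 − £261,085.44 = £305,279.59.
In-quota duty = £261,085.44 × 6% = £15,665.13. Over-quota duty = £305,279.59 × 21.5% = £65,635.11.
Line duty = £15,665.13 + £65,635.11 = £81,300.24.
Total = £347,130.87 + £524.70 + £3,192.93 + £81,300.24 = £432,148.74.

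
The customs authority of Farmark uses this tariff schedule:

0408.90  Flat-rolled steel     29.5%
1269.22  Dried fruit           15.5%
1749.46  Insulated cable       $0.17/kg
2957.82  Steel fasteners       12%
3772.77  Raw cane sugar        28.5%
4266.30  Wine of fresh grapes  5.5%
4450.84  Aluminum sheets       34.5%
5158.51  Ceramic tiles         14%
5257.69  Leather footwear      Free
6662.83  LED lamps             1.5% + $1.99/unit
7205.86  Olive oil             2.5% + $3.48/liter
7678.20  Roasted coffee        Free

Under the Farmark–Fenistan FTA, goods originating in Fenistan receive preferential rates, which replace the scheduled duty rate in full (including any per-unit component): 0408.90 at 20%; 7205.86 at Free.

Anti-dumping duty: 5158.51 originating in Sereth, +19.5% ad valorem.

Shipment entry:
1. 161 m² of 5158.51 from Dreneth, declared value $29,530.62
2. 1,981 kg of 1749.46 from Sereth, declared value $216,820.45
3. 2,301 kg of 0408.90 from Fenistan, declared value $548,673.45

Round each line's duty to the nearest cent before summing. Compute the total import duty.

$114,205.75

Line 1 (5158.51, Dreneth, 161 m², $29,530.62):
Base rate for 5158.51 is 14%.
The additional-duty order on 5158.51 targets Sereth, not Dreneth; it does not apply.
Duty = $29,530.62 × 14% = $4,134.29.
Line 2 (1749.46, Sereth, 1,981 kg, $216,820.45):
Base rate for 1749.46 is $0.17/kg.
Duty = 1,981 × $0.17 = $336.77.
Line 3 (0408.90, Fenistan, 2,301 kg, $548,673.45):
Base rate for 0408.90 is 29.5%.
Origin Fenistan qualifies under the Farmark–Fenistan agreement and 0408.90 is covered: preferential rate 20% applies instead.
Duty = $548,673.45 × 20% = $109,734.69.
Total = $4,134.29 + $336.77 + $109,734.69 = $114,205.75.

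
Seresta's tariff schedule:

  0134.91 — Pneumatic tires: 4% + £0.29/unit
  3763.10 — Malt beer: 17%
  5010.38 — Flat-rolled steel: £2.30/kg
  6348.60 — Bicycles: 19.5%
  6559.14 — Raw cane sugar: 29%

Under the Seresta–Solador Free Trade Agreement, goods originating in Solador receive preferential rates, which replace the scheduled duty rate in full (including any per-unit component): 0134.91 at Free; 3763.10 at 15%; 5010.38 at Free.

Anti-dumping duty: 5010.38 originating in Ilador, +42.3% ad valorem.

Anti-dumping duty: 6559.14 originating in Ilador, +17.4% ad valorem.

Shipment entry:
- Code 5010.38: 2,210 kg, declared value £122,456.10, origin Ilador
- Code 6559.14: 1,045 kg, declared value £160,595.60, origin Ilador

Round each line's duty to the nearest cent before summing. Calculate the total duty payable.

Line 1 (5010.38, Ilador, 2,210 kg, £122,456.10):
Base rate for 5010.38 is £2.30/kg.
5010.38 has an FTA preferential rate, but origin Ilador is not Solador; base rate stands.
Additional duty on 5010.38 from Ilador: +42.3% ad valorem. Applied ad valorem rate = 42.3%.
Duty = £122,456.10 × 42.3% + 2,210 × £2.30 = £56,881.93.
Line 2 (6559.14, Ilador, 1,045 kg, £160,595.60):
Base rate for 6559.14 is 29%.
Additional duty on 6559.14 from Ilador: +17.4%. Applied ad valorem rate: 29% + 17.4% = 46.4%.
Duty = £160,595.60 × 46.4% = £74,516.36.
Total = £56,881.93 + £74,516.36 = £131,398.29.

£131,398.29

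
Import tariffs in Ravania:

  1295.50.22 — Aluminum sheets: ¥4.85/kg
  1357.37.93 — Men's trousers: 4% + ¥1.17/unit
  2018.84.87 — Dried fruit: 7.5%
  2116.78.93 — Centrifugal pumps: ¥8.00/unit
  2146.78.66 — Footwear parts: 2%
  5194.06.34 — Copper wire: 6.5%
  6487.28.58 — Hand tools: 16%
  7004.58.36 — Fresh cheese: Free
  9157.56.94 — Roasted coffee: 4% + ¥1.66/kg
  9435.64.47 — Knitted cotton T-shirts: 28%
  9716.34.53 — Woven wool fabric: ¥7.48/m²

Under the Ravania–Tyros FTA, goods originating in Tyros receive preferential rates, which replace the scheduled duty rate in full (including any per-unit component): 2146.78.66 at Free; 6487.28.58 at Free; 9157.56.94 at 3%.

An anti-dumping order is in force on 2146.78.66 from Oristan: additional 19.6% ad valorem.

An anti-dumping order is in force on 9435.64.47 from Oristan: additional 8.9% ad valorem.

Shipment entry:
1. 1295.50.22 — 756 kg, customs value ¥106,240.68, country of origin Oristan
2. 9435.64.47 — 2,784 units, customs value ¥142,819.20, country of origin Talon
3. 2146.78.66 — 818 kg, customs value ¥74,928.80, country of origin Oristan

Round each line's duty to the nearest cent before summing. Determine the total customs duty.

Line 1 (1295.50.22, Oristan, 756 kg, ¥106,240.68):
Base rate for 1295.50.22 is ¥4.85/kg.
Duty = 756 × ¥4.85 = ¥3,666.60.
Line 2 (9435.64.47, Talon, 2,784 units, ¥142,819.20):
Base rate for 9435.64.47 is 28%.
The additional-duty order on 9435.64.47 targets Oristan, not Talon; it does not apply.
Duty = ¥142,819.20 × 28% = ¥39,989.38.
Line 3 (2146.78.66, Oristan, 818 kg, ¥74,928.80):
Base rate for 2146.78.66 is 2%.
2146.78.66 has an FTA preferential rate, but origin Oristan is not Tyros; base rate stands.
Additional duty on 2146.78.66 from Oristan: +19.6%. Applied ad valorem rate: 2% + 19.6% = 21.6%.
Duty = ¥74,928.80 × 21.6% = ¥16,184.62.
Total = ¥3,666.60 + ¥39,989.38 + ¥16,184.62 = ¥59,840.60.

¥59,840.60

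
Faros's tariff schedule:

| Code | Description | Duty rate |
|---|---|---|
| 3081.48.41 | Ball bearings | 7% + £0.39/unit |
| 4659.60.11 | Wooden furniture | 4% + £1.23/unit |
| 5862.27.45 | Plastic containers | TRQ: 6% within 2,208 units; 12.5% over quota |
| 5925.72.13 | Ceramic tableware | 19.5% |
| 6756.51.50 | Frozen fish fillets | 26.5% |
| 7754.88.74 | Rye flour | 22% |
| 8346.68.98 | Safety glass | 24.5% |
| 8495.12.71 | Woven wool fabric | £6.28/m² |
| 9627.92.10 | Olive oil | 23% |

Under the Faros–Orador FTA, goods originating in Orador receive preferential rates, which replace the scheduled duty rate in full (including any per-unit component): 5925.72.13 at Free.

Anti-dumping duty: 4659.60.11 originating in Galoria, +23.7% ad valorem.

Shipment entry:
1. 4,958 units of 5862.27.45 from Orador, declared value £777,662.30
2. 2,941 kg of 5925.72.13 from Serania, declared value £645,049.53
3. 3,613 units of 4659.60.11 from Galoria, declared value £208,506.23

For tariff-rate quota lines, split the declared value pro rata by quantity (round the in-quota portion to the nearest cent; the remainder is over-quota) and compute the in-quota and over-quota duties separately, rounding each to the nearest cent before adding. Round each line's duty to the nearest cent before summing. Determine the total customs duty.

£262,681.56

Line 1 (5862.27.45, Orador, 4,958 units, £777,662.30):
Code 5862.27.45 is under a tariff-rate quota (threshold 2,208 units). In-quota: 2,208 units at 6%; over-quota: 2,750 units at 12.5%.
Pro-rata value split: in-quota = £777,662.30 × 2,208/4,958 = £346,324.80; over-quota = £777,662.30 − £346,324.80 = £431,337.50.
In-quota duty = £346,324.80 × 6% = £20,779.49. Over-quota duty = £431,337.50 × 12.5% = £53,917.19.
Line duty = £20,779.49 + £53,917.19 = £74,696.68.
Line 2 (5925.72.13, Serania, 2,941 kg, £645,049.53):
Base rate for 5925.72.13 is 19.5%.
5925.72.13 has an FTA preferential rate, but origin Serania is not Orador; base rate stands.
Duty = £645,049.53 × 19.5% = £125,784.66.
Line 3 (4659.60.11, Galoria, 3,613 units, £208,506.23):
Base rate for 4659.60.11 is 4% + £1.23/unit.
Additional duty on 4659.60.11 from Galoria: +23.7%. Applied ad valorem rate: 4% + 23.7% = 27.7%.
Duty = £208,506.23 × 27.7% + 3,613 × £1.23 = £62,200.22.
Total = £74,696.68 + £125,784.66 + £62,200.22 = £262,681.56.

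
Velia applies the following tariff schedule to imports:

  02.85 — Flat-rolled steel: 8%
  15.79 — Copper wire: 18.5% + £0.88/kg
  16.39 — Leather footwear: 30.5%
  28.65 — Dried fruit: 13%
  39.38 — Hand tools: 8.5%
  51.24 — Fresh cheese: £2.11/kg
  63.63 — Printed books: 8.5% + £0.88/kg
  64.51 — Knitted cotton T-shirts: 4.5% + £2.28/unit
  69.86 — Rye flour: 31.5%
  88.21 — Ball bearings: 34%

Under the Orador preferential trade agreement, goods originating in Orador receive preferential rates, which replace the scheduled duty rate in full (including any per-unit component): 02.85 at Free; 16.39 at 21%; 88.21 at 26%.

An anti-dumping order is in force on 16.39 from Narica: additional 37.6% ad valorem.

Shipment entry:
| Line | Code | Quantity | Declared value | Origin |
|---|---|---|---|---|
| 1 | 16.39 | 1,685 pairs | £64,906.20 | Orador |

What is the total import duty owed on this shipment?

Line 1 (16.39, Orador, 1,685 pairs, £64,906.20):
Base rate for 16.39 is 30.5%.
Origin Orador qualifies under the Velia–Orador agreement and 16.39 is covered: preferential rate 21% applies instead.
The additional-duty order on 16.39 targets Narica, not Orador; it does not apply.
Duty = £64,906.20 × 21% = £13,630.30.

£13,630.30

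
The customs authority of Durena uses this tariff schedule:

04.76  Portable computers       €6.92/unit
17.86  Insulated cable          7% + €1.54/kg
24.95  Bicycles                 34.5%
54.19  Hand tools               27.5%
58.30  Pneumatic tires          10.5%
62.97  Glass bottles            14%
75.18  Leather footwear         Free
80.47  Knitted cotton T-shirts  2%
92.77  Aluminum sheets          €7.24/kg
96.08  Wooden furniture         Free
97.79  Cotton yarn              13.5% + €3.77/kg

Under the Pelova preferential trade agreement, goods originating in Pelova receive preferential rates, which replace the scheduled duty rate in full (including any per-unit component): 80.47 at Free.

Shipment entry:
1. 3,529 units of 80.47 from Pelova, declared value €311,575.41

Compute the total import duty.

€0.00

Line 1 (80.47, Pelova, 3,529 units, €311,575.41):
Base rate for 80.47 is 2%.
Origin Pelova qualifies under the Durena–Pelova agreement and 80.47 is covered: preferential rate Free applies instead.
Duty = €311,575.41 × 0% = €0.00.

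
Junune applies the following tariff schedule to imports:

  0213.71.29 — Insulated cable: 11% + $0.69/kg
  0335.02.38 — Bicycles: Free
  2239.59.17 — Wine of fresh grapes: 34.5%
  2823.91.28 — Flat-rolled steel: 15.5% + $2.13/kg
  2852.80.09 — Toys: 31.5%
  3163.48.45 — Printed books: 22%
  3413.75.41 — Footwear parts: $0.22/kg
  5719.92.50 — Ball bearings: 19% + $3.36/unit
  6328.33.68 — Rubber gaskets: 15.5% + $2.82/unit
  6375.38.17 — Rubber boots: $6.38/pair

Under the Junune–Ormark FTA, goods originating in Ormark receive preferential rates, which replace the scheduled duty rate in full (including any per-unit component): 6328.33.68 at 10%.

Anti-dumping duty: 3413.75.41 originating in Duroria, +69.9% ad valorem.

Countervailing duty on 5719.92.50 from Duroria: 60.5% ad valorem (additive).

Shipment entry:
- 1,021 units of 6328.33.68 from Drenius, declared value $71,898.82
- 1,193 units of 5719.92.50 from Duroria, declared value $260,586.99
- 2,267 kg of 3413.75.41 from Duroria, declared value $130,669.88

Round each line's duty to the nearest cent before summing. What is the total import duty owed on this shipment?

$317,035.67

Line 1 (6328.33.68, Drenius, 1,021 units, $71,898.82):
Base rate for 6328.33.68 is 15.5% + $2.82/unit.
6328.33.68 has an FTA preferential rate, but origin Drenius is not Ormark; base rate stands.
Duty = $71,898.82 × 15.5% + 1,021 × $2.82 = $14,023.54.
Line 2 (5719.92.50, Duroria, 1,193 units, $260,586.99):
Base rate for 5719.92.50 is 19% + $3.36/unit.
Additional duty on 5719.92.50 from Duroria: +60.5%. Applied ad valorem rate: 19% + 60.5% = 79.5%.
Duty = $260,586.99 × 79.5% + 1,193 × $3.36 = $211,175.14.
Line 3 (3413.75.41, Duroria, 2,267 kg, $130,669.88):
Base rate for 3413.75.41 is $0.22/kg.
Additional duty on 3413.75.41 from Duroria: +69.9% ad valorem. Applied ad valorem rate = 69.9%.
Duty = $130,669.88 × 69.9% + 2,267 × $0.22 = $91,836.99.
Total = $14,023.54 + $211,175.14 + $91,836.99 = $317,035.67.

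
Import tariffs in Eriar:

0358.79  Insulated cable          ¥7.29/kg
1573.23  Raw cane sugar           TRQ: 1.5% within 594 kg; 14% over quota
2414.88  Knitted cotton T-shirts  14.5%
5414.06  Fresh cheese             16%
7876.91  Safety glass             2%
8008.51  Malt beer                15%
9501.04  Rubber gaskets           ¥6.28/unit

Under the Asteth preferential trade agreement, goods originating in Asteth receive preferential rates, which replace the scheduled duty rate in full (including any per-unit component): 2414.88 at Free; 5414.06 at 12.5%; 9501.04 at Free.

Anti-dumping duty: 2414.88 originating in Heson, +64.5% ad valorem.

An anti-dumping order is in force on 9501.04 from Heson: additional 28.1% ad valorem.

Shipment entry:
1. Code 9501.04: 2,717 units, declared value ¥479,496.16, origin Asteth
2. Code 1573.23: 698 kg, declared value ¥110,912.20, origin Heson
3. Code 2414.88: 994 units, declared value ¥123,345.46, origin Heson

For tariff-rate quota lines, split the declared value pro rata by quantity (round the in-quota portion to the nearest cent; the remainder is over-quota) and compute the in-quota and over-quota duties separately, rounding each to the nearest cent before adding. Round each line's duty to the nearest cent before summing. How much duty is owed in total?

¥101,172.29

Line 1 (9501.04, Asteth, 2,717 units, ¥479,496.16):
Base rate for 9501.04 is ¥6.28/unit.
Origin Asteth qualifies under the Eriar–Asteth agreement and 9501.04 is covered: preferential rate Free applies instead.
The additional-duty order on 9501.04 targets Heson, not Asteth; it does not apply.
Duty = ¥479,496.16 × 0% = ¥0.00.
Line 2 (1573.23, Heson, 698 kg, ¥110,912.20):
Code 1573.23 is under a tariff-rate quota (threshold 594 kg). In-quota: 594 kg at 1.5%; over-quota: 104 kg at 14%.
Pro-rata value split: in-quota = ¥110,912.20 × 594/698 = ¥94,386.60; over-quota = ¥110,912.20 − ¥94,386.60 = ¥16,525.60.
In-quota duty = ¥94,386.60 × 1.5% = ¥1,415.80. Over-quota duty = ¥16,525.60 × 14% = ¥2,313.58.
Line duty = ¥1,415.80 + ¥2,313.58 = ¥3,729.38.
Line 3 (2414.88, Heson, 994 units, ¥123,345.46):
Base rate for 2414.88 is 14.5%.
2414.88 has an FTA preferential rate, but origin Heson is not Asteth; base rate stands.
Additional duty on 2414.88 from Heson: +64.5%. Applied ad valorem rate: 14.5% + 64.5% = 79%.
Duty = ¥123,345.46 × 79% = ¥97,442.91.
Total = ¥0.00 + ¥3,729.38 + ¥97,442.91 = ¥101,172.29.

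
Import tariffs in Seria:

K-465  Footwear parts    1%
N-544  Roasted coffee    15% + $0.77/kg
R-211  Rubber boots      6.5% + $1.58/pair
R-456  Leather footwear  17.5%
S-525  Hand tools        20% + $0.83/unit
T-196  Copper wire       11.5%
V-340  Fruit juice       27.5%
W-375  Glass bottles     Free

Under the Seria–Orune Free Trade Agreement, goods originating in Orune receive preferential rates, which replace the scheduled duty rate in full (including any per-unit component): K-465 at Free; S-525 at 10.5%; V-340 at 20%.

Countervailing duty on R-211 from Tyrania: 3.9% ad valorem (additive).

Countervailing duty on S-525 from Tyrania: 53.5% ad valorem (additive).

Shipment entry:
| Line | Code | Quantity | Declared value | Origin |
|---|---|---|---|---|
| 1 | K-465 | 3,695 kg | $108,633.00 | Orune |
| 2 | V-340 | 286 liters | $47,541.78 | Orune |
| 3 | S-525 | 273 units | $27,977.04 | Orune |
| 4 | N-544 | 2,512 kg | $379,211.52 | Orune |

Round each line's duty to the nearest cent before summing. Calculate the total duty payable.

$71,261.92

Line 1 (K-465, Orune, 3,695 kg, $108,633.00):
Base rate for K-465 is 1%.
Origin Orune qualifies under the Seria–Orune agreement and K-465 is covered: preferential rate Free applies instead.
Duty = $108,633.00 × 0% = $0.00.
Line 2 (V-340, Orune, 286 liters, $47,541.78):
Base rate for V-340 is 27.5%.
Origin Orune qualifies under the Seria–Orune agreement and V-340 is covered: preferential rate 20% applies instead.
Duty = $47,541.78 × 20% = $9,508.36.
Line 3 (S-525, Orune, 273 units, $27,977.04):
Base rate for S-525 is 20% + $0.83/unit.
Origin Orune qualifies under the Seria–Orune agreement and S-525 is covered: preferential rate 10.5% applies instead.
The additional-duty order on S-525 targets Tyrania, not Orune; it does not apply.
Duty = $27,977.04 × 10.5% = $2,937.59.
Line 4 (N-544, Orune, 2,512 kg, $379,211.52):
Base rate for N-544 is 15% + $0.77/kg.
Origin Orune is the FTA partner but N-544 is not on the preference list; base rate stands.
Duty = $379,211.52 × 15% + 2,512 × $0.77 = $58,815.97.
Total = $0.00 + $9,508.36 + $2,937.59 + $58,815.97 = $71,261.92.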